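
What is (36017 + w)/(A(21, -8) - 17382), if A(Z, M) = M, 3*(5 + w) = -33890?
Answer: -37073/26085 ≈ -1.4212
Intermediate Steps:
w = -33905/3 (w = -5 + (⅓)*(-33890) = -5 - 33890/3 = -33905/3 ≈ -11302.)
(36017 + w)/(A(21, -8) - 17382) = (36017 - 33905/3)/(-8 - 17382) = (74146/3)/(-17390) = (74146/3)*(-1/17390) = -37073/26085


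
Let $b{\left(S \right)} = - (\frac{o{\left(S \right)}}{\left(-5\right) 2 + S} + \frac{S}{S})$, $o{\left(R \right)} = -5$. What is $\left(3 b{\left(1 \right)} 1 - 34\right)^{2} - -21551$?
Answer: $\frac{207415}{9} \approx 23046.0$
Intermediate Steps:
$b{\left(S \right)} = -1 + \frac{5}{-10 + S}$ ($b{\left(S \right)} = - (- \frac{5}{\left(-5\right) 2 + S} + \frac{S}{S}) = - (- \frac{5}{-10 + S} + 1) = - (1 - \frac{5}{-10 + S}) = -1 + \frac{5}{-10 + S}$)
$\left(3 b{\left(1 \right)} 1 - 34\right)^{2} - -21551 = \left(3 \frac{15 - 1}{-10 + 1} \cdot 1 - 34\right)^{2} - -21551 = \left(3 \frac{15 - 1}{-9} \cdot 1 - 34\right)^{2} + 21551 = \left(3 \left(\left(- \frac{1}{9}\right) 14\right) 1 - 34\right)^{2} + 21551 = \left(3 \left(- \frac{14}{9}\right) 1 - 34\right)^{2} + 21551 = \left(\left(- \frac{14}{3}\right) 1 - 34\right)^{2} + 21551 = \left(- \frac{14}{3} - 34\right)^{2} + 21551 = \left(- \frac{116}{3}\right)^{2} + 21551 = \frac{13456}{9} + 21551 = \frac{207415}{9}$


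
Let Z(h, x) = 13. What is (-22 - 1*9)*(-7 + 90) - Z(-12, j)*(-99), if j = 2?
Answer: -1286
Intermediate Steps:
(-22 - 1*9)*(-7 + 90) - Z(-12, j)*(-99) = (-22 - 1*9)*(-7 + 90) - 13*(-99) = (-22 - 9)*83 - 1*(-1287) = -31*83 + 1287 = -2573 + 1287 = -1286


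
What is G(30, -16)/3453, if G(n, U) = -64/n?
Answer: -32/51795 ≈ -0.00061782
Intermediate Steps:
G(30, -16)/3453 = -64/30/3453 = -64*1/30*(1/3453) = -32/15*1/3453 = -32/51795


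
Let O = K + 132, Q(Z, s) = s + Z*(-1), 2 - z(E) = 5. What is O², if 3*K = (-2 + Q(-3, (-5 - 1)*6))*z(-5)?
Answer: 27889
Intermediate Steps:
z(E) = -3 (z(E) = 2 - 1*5 = 2 - 5 = -3)
Q(Z, s) = s - Z
K = 35 (K = ((-2 + ((-5 - 1)*6 - 1*(-3)))*(-3))/3 = ((-2 + (-6*6 + 3))*(-3))/3 = ((-2 + (-36 + 3))*(-3))/3 = ((-2 - 33)*(-3))/3 = (-35*(-3))/3 = (⅓)*105 = 35)
O = 167 (O = 35 + 132 = 167)
O² = 167² = 27889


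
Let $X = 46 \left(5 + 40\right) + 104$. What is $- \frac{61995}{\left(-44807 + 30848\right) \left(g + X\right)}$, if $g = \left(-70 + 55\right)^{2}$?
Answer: $\frac{20665}{11162547} \approx 0.0018513$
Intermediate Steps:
$g = 225$ ($g = \left(-15\right)^{2} = 225$)
$X = 2174$ ($X = 46 \cdot 45 + 104 = 2070 + 104 = 2174$)
$- \frac{61995}{\left(-44807 + 30848\right) \left(g + X\right)} = - \frac{61995}{\left(-44807 + 30848\right) \left(225 + 2174\right)} = - \frac{61995}{\left(-13959\right) 2399} = - \frac{61995}{-33487641} = \left(-61995\right) \left(- \frac{1}{33487641}\right) = \frac{20665}{11162547}$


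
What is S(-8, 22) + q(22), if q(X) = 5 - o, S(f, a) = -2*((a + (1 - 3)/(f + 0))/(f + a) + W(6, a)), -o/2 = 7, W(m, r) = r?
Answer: -789/28 ≈ -28.179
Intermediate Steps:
o = -14 (o = -2*7 = -14)
S(f, a) = -2*a - 2*(a - 2/f)/(a + f) (S(f, a) = -2*((a + (1 - 3)/(f + 0))/(f + a) + a) = -2*((a - 2/f)/(a + f) + a) = -2*(a + (a - 2/f)/(a + f)) = -2*a - 2*(a - 2/f)/(a + f))
q(X) = 19 (q(X) = 5 - 1*(-14) = 5 + 14 = 19)
S(-8, 22) + q(22) = 2*(2 - 1*22*(-8) - 1*22*(-8)**2 - 1*(-8)*22**2)/(-8*(22 - 8)) + 19 = 2*(-1/8)*(2 + 176 - 1*22*64 - 1*(-8)*484)/14 + 19 = 2*(-1/8)*(1/14)*(2 + 176 - 1408 + 3872) + 19 = 2*(-1/8)*(1/14)*2642 + 19 = -1321/28 + 19 = -789/28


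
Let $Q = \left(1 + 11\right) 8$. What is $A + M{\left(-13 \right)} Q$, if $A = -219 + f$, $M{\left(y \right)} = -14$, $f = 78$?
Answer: $-1485$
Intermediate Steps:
$Q = 96$ ($Q = 12 \cdot 8 = 96$)
$A = -141$ ($A = -219 + 78 = -141$)
$A + M{\left(-13 \right)} Q = -141 - 1344 = -1485$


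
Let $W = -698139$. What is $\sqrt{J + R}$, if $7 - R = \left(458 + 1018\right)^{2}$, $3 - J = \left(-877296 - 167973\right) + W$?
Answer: $i \sqrt{435158} \approx 659.67 i$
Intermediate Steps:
$J = 1743411$ ($J = 3 - \left(\left(-877296 - 167973\right) - 698139\right) = 3 - \left(-1045269 - 698139\right) = 3 - -1743408 = 3 + 1743408 = 1743411$)
$R = -2178569$ ($R = 7 - \left(458 + 1018\right)^{2} = 7 - 1476^{2} = 7 - 2178576 = -2178569$)
$\sqrt{J + R} = \sqrt{1743411 - 2178569} = \sqrt{-435158} = i \sqrt{435158}$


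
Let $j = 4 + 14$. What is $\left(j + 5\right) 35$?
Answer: $805$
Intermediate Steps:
$j = 18$
$\left(j + 5\right) 35 = \left(18 + 5\right) 35 = 23 \cdot 35 = 805$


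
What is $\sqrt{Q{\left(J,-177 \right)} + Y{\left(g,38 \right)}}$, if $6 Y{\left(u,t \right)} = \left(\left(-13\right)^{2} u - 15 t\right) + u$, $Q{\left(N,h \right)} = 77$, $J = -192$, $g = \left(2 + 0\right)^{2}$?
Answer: $\frac{\sqrt{858}}{3} \approx 9.7639$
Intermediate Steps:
$g = 4$ ($g = 2^{2} = 4$)
$Y{\left(u,t \right)} = - \frac{5 t}{2} + \frac{85 u}{3}$ ($Y{\left(u,t \right)} = \frac{\left(\left(-13\right)^{2} u - 15 t\right) + u}{6} = \frac{\left(169 u - 15 t\right) + u}{6} = \frac{\left(- 15 t + 169 u\right) + u}{6} = \frac{- 15 t + 170 u}{6} = - \frac{5 t}{2} + \frac{85 u}{3}$)
$\sqrt{Q{\left(J,-177 \right)} + Y{\left(g,38 \right)}} = \sqrt{77 + \left(\left(- \frac{5}{2}\right) 38 + \frac{85}{3} \cdot 4\right)} = \sqrt{77 + \left(-95 + \frac{340}{3}\right)} = \sqrt{77 + \frac{55}{3}} = \sqrt{\frac{286}{3}} = \frac{\sqrt{858}}{3}$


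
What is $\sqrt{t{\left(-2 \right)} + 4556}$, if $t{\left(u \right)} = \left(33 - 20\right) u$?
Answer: $\sqrt{4530} \approx 67.305$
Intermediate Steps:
$t{\left(u \right)} = 13 u$
$\sqrt{t{\left(-2 \right)} + 4556} = \sqrt{13 \left(-2\right) + 4556} = \sqrt{-26 + 4556} = \sqrt{4530}$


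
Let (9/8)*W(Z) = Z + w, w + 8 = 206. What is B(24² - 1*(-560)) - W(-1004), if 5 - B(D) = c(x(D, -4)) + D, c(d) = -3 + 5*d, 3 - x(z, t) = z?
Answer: 47281/9 ≈ 5253.4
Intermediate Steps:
w = 198 (w = -8 + 206 = 198)
x(z, t) = 3 - z
W(Z) = 176 + 8*Z/9 (W(Z) = 8*(Z + 198)/9 = 8*(198 + Z)/9 = 176 + 8*Z/9)
B(D) = -7 + 4*D (B(D) = 5 - ((-3 + 5*(3 - D)) + D) = 5 - ((-3 + (15 - 5*D)) + D) = 5 - ((12 - 5*D) + D) = 5 - (12 - 4*D) = 5 + (-12 + 4*D) = -7 + 4*D)
B(24² - 1*(-560)) - W(-1004) = (-7 + 4*(24² - 1*(-560))) - (176 + (8/9)*(-1004)) = (-7 + 4*(576 + 560)) - (176 - 8032/9) = (-7 + 4*1136) - 1*(-6448/9) = (-7 + 4544) + 6448/9 = 4537 + 6448/9 = 47281/9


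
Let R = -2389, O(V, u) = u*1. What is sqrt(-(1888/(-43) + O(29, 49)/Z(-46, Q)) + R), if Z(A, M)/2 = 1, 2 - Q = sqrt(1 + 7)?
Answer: I*sqrt(17525510)/86 ≈ 48.678*I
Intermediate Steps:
O(V, u) = u
Q = 2 - 2*sqrt(2) (Q = 2 - sqrt(1 + 7) = 2 - sqrt(8) = 2 - 2*sqrt(2) ≈ -0.82843)
Z(A, M) = 2 (Z(A, M) = 2*1 = 2)
sqrt(-(1888/(-43) + O(29, 49)/Z(-46, Q)) + R) = sqrt(-(1888/(-43) + 49/2) - 2389) = sqrt(-(1888*(-1/43) + 49*(1/2)) - 2389) = sqrt(-(-1888/43 + 49/2) - 2389) = sqrt(-1*(-1669/86) - 2389) = sqrt(1669/86 - 2389) = sqrt(-203785/86) = I*sqrt(17525510)/86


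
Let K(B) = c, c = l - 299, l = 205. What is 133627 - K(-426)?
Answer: 133721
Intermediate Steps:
c = -94 (c = 205 - 299 = -94)
K(B) = -94
133627 - K(-426) = 133627 - 1*(-94) = 133627 + 94 = 133721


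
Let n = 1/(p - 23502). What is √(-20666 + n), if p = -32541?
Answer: I*√7212015747053/18681 ≈ 143.76*I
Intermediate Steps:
n = -1/56043 (n = 1/(-32541 - 23502) = 1/(-56043) = -1/56043 ≈ -1.7843e-5)
√(-20666 + n) = √(-20666 - 1/56043) = √(-1158184639/56043) = I*√7212015747053/18681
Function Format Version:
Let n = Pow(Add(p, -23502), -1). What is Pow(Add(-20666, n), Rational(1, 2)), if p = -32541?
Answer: Mul(Rational(1, 18681), I, Pow(7212015747053, Rational(1, 2))) ≈ Mul(143.76, I)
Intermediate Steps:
n = Rational(-1, 56043) (n = Pow(Add(-32541, -23502), -1) = Pow(-56043, -1) = Rational(-1, 56043) ≈ -1.7843e-5)
Pow(Add(-20666, n), Rational(1, 2)) = Pow(Add(-20666, Rational(-1, 56043)), Rational(1, 2)) = Pow(Rational(-1158184639, 56043), Rational(1, 2)) = Mul(Rational(1, 18681), I, Pow(7212015747053, Rational(1, 2)))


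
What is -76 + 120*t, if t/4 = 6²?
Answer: 17204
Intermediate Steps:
t = 144 (t = 4*6² = 4*36 = 144)
-76 + 120*t = -76 + 120*144 = -76 + 17280 = 17204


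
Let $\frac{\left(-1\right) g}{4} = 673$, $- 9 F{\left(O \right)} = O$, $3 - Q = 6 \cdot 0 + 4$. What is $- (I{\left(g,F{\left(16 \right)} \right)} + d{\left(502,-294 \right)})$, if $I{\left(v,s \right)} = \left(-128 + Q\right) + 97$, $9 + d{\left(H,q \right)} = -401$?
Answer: $442$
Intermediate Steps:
$Q = -1$ ($Q = 3 - \left(6 \cdot 0 + 4\right) = 3 - \left(0 + 4\right) = 3 - 4 = -1$)
$F{\left(O \right)} = - \frac{O}{9}$
$d{\left(H,q \right)} = -410$ ($d{\left(H,q \right)} = -9 - 401 = -410$)
$g = -2692$ ($g = \left(-4\right) 673 = -2692$)
$I{\left(v,s \right)} = -32$ ($I{\left(v,s \right)} = \left(-128 - 1\right) + 97 = -129 + 97 = -32$)
$- (I{\left(g,F{\left(16 \right)} \right)} + d{\left(502,-294 \right)}) = - (-32 - 410) = \left(-1\right) \left(-442\right) = 442$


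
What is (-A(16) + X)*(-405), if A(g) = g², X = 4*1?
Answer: 102060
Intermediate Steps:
X = 4
(-A(16) + X)*(-405) = (-1*16² + 4)*(-405) = (-1*256 + 4)*(-405) = (-256 + 4)*(-405) = -252*(-405) = 102060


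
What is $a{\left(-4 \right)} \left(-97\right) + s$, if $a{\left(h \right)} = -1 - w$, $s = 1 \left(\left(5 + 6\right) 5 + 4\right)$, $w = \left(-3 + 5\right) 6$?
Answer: $1320$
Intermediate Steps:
$w = 12$ ($w = 2 \cdot 6 = 12$)
$s = 59$ ($s = 1 \left(11 \cdot 5 + 4\right) = 1 \left(55 + 4\right) = 1 \cdot 59 = 59$)
$a{\left(h \right)} = -13$ ($a{\left(h \right)} = -1 - 12 = -13$)
$a{\left(-4 \right)} \left(-97\right) + s = \left(-13\right) \left(-97\right) + 59 = 1261 + 59 = 1320$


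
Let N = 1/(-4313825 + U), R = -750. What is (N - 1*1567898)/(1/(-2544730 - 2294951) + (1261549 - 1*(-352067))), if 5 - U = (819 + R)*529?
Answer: -11003594862280890793/11324446314294274965 ≈ -0.97167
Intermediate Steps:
U = -36496 (U = 5 - (819 - 750)*529 = 5 - 69*529 = 5 - 1*36501 = 5 - 36501 = -36496)
N = -1/4350321 (N = 1/(-4313825 - 36496) = 1/(-4350321) = -1/4350321 ≈ -2.2987e-7)
(N - 1*1567898)/(1/(-2544730 - 2294951) + (1261549 - 1*(-352067))) = (-1/4350321 - 1*1567898)/(1/(-2544730 - 2294951) + (1261549 - 1*(-352067))) = (-1/4350321 - 1567898)/(1/(-4839681) + (1261549 + 352067)) = -6820859595259/(4350321*(-1/4839681 + 1613616)) = -6820859595259/(4350321*7809386696495/4839681) = -6820859595259/4350321*4839681/7809386696495 = -11003594862280890793/11324446314294274965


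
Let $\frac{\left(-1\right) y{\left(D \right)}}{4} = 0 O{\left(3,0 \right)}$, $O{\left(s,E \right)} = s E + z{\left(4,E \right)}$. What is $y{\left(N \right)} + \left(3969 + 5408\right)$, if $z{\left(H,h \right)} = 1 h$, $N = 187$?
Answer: $9377$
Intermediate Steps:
$z{\left(H,h \right)} = h$
$O{\left(s,E \right)} = E + E s$ ($O{\left(s,E \right)} = s E + E = E s + E = E + E s$)
$y{\left(D \right)} = 0$ ($y{\left(D \right)} = - 4 \cdot 0 \cdot 0 \left(1 + 3\right) = - 4 \cdot 0 \cdot 0 \cdot 4 = - 4 \cdot 0 \cdot 0 = \left(-4\right) 0 = 0$)
$y{\left(N \right)} + \left(3969 + 5408\right) = 0 + \left(3969 + 5408\right) = 0 + 9377 = 9377$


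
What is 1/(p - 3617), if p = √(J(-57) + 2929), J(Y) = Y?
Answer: -3617/13079817 - 2*√718/13079817 ≈ -0.00028063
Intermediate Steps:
p = 2*√718 (p = √(-57 + 2929) = √2872 = 2*√718 ≈ 53.591)
1/(p - 3617) = 1/(2*√718 - 3617) = 1/(-3617 + 2*√718)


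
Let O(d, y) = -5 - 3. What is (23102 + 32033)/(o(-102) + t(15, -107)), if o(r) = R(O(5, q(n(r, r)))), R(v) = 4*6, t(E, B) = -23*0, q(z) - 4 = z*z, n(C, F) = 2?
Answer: 55135/24 ≈ 2297.3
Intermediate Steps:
q(z) = 4 + z² (q(z) = 4 + z*z = 4 + z²)
O(d, y) = -8
t(E, B) = 0
R(v) = 24
o(r) = 24
(23102 + 32033)/(o(-102) + t(15, -107)) = (23102 + 32033)/(24 + 0) = 55135/24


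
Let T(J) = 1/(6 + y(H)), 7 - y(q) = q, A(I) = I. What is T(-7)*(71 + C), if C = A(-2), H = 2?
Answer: 69/11 ≈ 6.2727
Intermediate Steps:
C = -2
y(q) = 7 - q
T(J) = 1/11 (T(J) = 1/(6 + (7 - 1*2)) = 1/(6 + (7 - 2)) = 1/(6 + 5) = 1/11)
T(-7)*(71 + C) = (71 - 2)/11 = (1/11)*69 = 69/11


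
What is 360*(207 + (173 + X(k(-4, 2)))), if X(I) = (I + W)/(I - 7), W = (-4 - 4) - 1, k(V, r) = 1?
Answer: 137280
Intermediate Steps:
W = -9 (W = -8 - 1 = -9)
X(I) = (-9 + I)/(-7 + I) (X(I) = (I - 9)/(I - 7) = (-9 + I)/(-7 + I))
360*(207 + (173 + X(k(-4, 2)))) = 360*(207 + (173 + (-9 + 1)/(-7 + 1))) = 360*(207 + (173 - 8/(-6))) = 360*(207 + (173 - ⅙*(-8))) = 360*(207 + (173 + 4/3)) = 360*(207 + 523/3) = 360*(1144/3) = 137280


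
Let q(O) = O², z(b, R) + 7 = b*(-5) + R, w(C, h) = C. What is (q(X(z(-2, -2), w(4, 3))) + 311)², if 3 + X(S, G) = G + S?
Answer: 99225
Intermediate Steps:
z(b, R) = -7 + R - 5*b (z(b, R) = -7 + (b*(-5) + R) = -7 + (-5*b + R) = -7 + (R - 5*b) = -7 + R - 5*b)
X(S, G) = -3 + G + S (X(S, G) = -3 + (G + S) = -3 + G + S)
(q(X(z(-2, -2), w(4, 3))) + 311)² = ((-3 + 4 + (-7 - 2 - 5*(-2)))² + 311)² = ((-3 + 4 + (-7 - 2 + 10))² + 311)² = ((-3 + 4 + 1)² + 311)² = (2² + 311)² = (4 + 311)² = 315² = 99225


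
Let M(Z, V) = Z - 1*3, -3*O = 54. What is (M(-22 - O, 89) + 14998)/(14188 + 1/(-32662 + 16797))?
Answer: 79277405/75030873 ≈ 1.0566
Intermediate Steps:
O = -18 (O = -⅓*54 = -18)
M(Z, V) = -3 + Z (M(Z, V) = Z - 3 = -3 + Z)
(M(-22 - O, 89) + 14998)/(14188 + 1/(-32662 + 16797)) = ((-3 + (-22 - 1*(-18))) + 14998)/(14188 + 1/(-32662 + 16797)) = ((-3 + (-22 + 18)) + 14998)/(14188 + 1/(-15865)) = ((-3 - 4) + 14998)/(14188 - 1/15865) = (-7 + 14998)/(225092619/15865) = 14991*(15865/225092619) = 79277405/75030873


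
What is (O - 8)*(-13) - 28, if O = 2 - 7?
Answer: 141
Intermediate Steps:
O = -5
(O - 8)*(-13) - 28 = (-5 - 8)*(-13) - 28 = -13*(-13) - 28 = 169 - 28 = 141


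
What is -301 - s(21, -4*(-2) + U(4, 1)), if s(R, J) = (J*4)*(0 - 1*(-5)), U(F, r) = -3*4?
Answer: -221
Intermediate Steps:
U(F, r) = -12
s(R, J) = 20*J (s(R, J) = (4*J)*(0 + 5) = (4*J)*5 = 20*J)
-301 - s(21, -4*(-2) + U(4, 1)) = -301 - 20*(-4*(-2) - 12) = -301 - 20*(8 - 12) = -301 - 20*(-4) = -301 - 1*(-80) = -301 + 80 = -221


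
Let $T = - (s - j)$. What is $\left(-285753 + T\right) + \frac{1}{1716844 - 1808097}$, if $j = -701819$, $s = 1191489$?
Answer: $- \frac{198845853434}{91253} \approx -2.1791 \cdot 10^{6}$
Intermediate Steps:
$T = -1893308$ ($T = - (1191489 - -701819) = - (1191489 + 701819) = \left(-1\right) 1893308 = -1893308$)
$\left(-285753 + T\right) + \frac{1}{1716844 - 1808097} = \left(-285753 - 1893308\right) + \frac{1}{1716844 - 1808097} = -2179061 + \frac{1}{-91253} = -2179061 - \frac{1}{91253} = - \frac{198845853434}{91253}$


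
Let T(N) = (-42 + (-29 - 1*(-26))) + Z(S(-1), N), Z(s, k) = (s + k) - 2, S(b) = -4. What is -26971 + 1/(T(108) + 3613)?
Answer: -98983569/3670 ≈ -26971.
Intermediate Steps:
Z(s, k) = -2 + k + s (Z(s, k) = (k + s) - 2 = -2 + k + s)
T(N) = -51 + N (T(N) = (-42 + (-29 - 1*(-26))) + (-2 + N - 4) = (-42 + (-29 + 26)) + (-6 + N) = (-42 - 3) + (-6 + N) = -45 + (-6 + N) = -51 + N)
-26971 + 1/(T(108) + 3613) = -26971 + 1/((-51 + 108) + 3613) = -26971 + 1/(57 + 3613) = -26971 + 1/3670 = -98983569/3670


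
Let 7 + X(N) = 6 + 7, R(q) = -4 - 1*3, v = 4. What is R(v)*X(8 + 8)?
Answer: -42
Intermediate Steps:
R(q) = -7 (R(q) = -4 - 3 = -7)
X(N) = 6 (X(N) = -7 + (6 + 7) = -7 + 13 = 6)
R(v)*X(8 + 8) = -7*6 = -42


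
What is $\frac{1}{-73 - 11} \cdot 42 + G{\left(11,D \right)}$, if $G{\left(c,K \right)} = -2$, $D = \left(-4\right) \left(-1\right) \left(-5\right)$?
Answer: $- \frac{5}{2} \approx -2.5$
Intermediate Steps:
$D = -20$ ($D = 4 \left(-5\right) = -20$)
$\frac{1}{-73 - 11} \cdot 42 + G{\left(11,D \right)} = \frac{1}{-73 - 11} \cdot 42 - 2 = \frac{1}{-84} \cdot 42 - 2 = \left(- \frac{1}{84}\right) 42 - 2 = - \frac{1}{2} - 2 = - \frac{5}{2}$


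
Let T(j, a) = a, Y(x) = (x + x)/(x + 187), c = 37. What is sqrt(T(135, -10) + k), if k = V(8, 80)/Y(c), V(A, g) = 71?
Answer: sqrt(280534)/37 ≈ 14.315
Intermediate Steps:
Y(x) = 2*x/(187 + x) (Y(x) = (2*x)/(187 + x) = 2*x/(187 + x))
k = 7952/37 (k = 71/((2*37/(187 + 37))) = 71/((2*37/224)) = 71/((2*37*(1/224))) = 71/(37/112) = 71*(112/37) = 7952/37 ≈ 214.92)
sqrt(T(135, -10) + k) = sqrt(-10 + 7952/37) = sqrt(7582/37) = sqrt(280534)/37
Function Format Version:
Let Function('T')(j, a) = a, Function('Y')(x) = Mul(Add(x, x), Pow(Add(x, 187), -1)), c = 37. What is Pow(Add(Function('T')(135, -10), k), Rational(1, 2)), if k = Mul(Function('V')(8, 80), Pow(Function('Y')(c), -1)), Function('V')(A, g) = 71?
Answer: Mul(Rational(1, 37), Pow(280534, Rational(1, 2))) ≈ 14.315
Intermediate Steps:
Function('Y')(x) = Mul(2, x, Pow(Add(187, x), -1)) (Function('Y')(x) = Mul(Mul(2, x), Pow(Add(187, x), -1)) = Mul(2, x, Pow(Add(187, x), -1)))
k = Rational(7952, 37) (k = Mul(71, Pow(Mul(2, 37, Pow(Add(187, 37), -1)), -1)) = Mul(71, Pow(Mul(2, 37, Pow(224, -1)), -1)) = Mul(71, Pow(Mul(2, 37, Rational(1, 224)), -1)) = Mul(71, Pow(Rational(37, 112), -1)) = Mul(71, Rational(112, 37)) = Rational(7952, 37) ≈ 214.92)
Pow(Add(Function('T')(135, -10), k), Rational(1, 2)) = Pow(Add(-10, Rational(7952, 37)), Rational(1, 2)) = Pow(Rational(7582, 37), Rational(1, 2)) = Mul(Rational(1, 37), Pow(280534, Rational(1, 2)))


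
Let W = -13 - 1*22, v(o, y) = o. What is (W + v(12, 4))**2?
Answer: 529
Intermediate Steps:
W = -35 (W = -13 - 22 = -35)
(W + v(12, 4))**2 = (-35 + 12)**2 = (-23)**2 = 529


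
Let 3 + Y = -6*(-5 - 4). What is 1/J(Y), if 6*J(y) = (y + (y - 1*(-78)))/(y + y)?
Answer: 17/5 ≈ 3.4000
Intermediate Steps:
Y = 51 (Y = -3 - 6*(-5 - 4) = -3 - 6*(-9) = -3 + 54 = 51)
J(y) = (78 + 2*y)/(12*y) (J(y) = ((y + (y - 1*(-78)))/(y + y))/6 = ((y + (y + 78))/((2*y)))/6 = ((y + (78 + y))*(1/(2*y)))/6 = ((78 + 2*y)*(1/(2*y)))/6 = ((78 + 2*y)/(2*y))/6 = (78 + 2*y)/(12*y))
1/J(Y) = 1/((⅙)*(39 + 51)/51) = 1/((⅙)*(1/51)*90) = 1/(5/17) = 17/5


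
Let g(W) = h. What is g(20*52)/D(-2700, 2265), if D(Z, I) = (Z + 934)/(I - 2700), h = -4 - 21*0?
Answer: -870/883 ≈ -0.98528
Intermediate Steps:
h = -4 (h = -4 + 0 = -4)
g(W) = -4
D(Z, I) = (934 + Z)/(-2700 + I)
g(20*52)/D(-2700, 2265) = -4*(-2700 + 2265)/(934 - 2700) = -4/(-1766/(-435)) = -4/((-1/435*(-1766))) = -4/1766/435 = -4*435/1766 = -870/883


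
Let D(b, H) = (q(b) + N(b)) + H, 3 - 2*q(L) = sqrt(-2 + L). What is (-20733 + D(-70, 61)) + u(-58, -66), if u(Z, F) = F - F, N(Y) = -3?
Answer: -41347/2 - 3*I*sqrt(2) ≈ -20674.0 - 4.2426*I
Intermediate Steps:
u(Z, F) = 0
q(L) = 3/2 - sqrt(-2 + L)/2
D(b, H) = -3/2 + H - sqrt(-2 + b)/2 (D(b, H) = ((3/2 - sqrt(-2 + b)/2) - 3) + H = (-3/2 - sqrt(-2 + b)/2) + H = -3/2 + H - sqrt(-2 + b)/2)
(-20733 + D(-70, 61)) + u(-58, -66) = (-20733 + (-3/2 + 61 - sqrt(-2 - 70)/2)) + 0 = (-20733 + (-3/2 + 61 - 3*I*sqrt(2))) + 0 = (-20733 + (119/2 - 3*I*sqrt(2))) + 0 = (-41347/2 - 3*I*sqrt(2)) + 0 = -41347/2 - 3*I*sqrt(2)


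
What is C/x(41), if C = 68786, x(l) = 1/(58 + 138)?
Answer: 13482056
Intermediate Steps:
x(l) = 1/196
C/x(41) = 68786/(1/196) = 68786*196 = 13482056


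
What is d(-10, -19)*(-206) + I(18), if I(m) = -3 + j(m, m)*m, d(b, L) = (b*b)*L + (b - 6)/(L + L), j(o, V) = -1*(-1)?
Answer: 7435237/19 ≈ 3.9133e+5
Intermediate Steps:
j(o, V) = 1
d(b, L) = L*b**2 + (-6 + b)/(2*L) (d(b, L) = b**2*L + (-6 + b)/((2*L)) = L*b**2 + (-6 + b)*(1/(2*L)) = L*b**2 + (-6 + b)/(2*L))
I(m) = -3 + m (I(m) = -3 + 1*m = -3 + m)
d(-10, -19)*(-206) + I(18) = ((-3 + (1/2)*(-10) + (-19)**2*(-10)**2)/(-19))*(-206) + (-3 + 18) = -(-3 - 5 + 361*100)/19*(-206) + 15 = -(-3 - 5 + 36100)/19*(-206) + 15 = -1/19*36092*(-206) + 15 = -36092/19*(-206) + 15 = 7434952/19 + 15 = 7435237/19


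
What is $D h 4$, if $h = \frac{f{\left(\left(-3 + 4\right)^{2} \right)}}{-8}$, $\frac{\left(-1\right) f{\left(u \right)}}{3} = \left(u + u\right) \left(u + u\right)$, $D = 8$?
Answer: $48$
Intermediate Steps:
$f{\left(u \right)} = - 12 u^{2}$ ($f{\left(u \right)} = - 3 \left(u + u\right) \left(u + u\right) = - 3 \cdot 2 u 2 u = - 3 \cdot 4 u^{2} = - 12 u^{2}$)
$h = \frac{3}{2}$ ($h = \frac{\left(-12\right) \left(\left(-3 + 4\right)^{2}\right)^{2}}{-8} = - 12 \left(1^{2}\right)^{2} \left(- \frac{1}{8}\right) = - 12 \cdot 1^{2} \left(- \frac{1}{8}\right) = \left(-12\right) 1 \left(- \frac{1}{8}\right) = \left(-12\right) \left(- \frac{1}{8}\right) = \frac{3}{2} \approx 1.5$)
$D h 4 = 8 \cdot \frac{3}{2} \cdot 4 = 12 \cdot 4 = 48$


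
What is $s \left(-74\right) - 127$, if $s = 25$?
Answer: $-1977$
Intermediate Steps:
$s \left(-74\right) - 127 = 25 \left(-74\right) - 127 = -1850 - 127 = -1977$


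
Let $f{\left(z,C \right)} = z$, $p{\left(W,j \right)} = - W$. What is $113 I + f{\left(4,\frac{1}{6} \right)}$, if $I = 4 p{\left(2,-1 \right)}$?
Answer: $-900$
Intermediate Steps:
$I = -8$ ($I = 4 \left(\left(-1\right) 2\right) = 4 \left(-2\right) = -8$)
$113 I + f{\left(4,\frac{1}{6} \right)} = 113 \left(-8\right) + 4 = -904 + 4 = -900$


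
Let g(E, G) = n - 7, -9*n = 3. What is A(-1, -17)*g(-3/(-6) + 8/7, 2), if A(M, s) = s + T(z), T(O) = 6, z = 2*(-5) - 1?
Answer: 242/3 ≈ 80.667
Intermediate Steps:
n = -⅓ (n = -⅑*3 = -⅓ ≈ -0.33333)
z = -11 (z = -10 - 1 = -11)
g(E, G) = -22/3 (g(E, G) = -⅓ - 7 = -22/3)
A(M, s) = 6 + s (A(M, s) = s + 6 = 6 + s)
A(-1, -17)*g(-3/(-6) + 8/7, 2) = (6 - 17)*(-22/3) = -11*(-22/3) = 242/3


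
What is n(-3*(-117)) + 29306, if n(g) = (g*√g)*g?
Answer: 29306 + 369603*√39 ≈ 2.3375e+6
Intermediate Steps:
n(g) = g^(5/2) (n(g) = g^(3/2)*g = g^(5/2))
n(-3*(-117)) + 29306 = (-3*(-117))^(5/2) + 29306 = 351^(5/2) + 29306 = 369603*√39 + 29306 = 29306 + 369603*√39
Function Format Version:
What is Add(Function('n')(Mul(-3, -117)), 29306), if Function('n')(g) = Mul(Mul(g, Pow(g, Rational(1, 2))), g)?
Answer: Add(29306, Mul(369603, Pow(39, Rational(1, 2)))) ≈ 2.3375e+6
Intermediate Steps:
Function('n')(g) = Pow(g, Rational(5, 2)) (Function('n')(g) = Mul(Pow(g, Rational(3, 2)), g) = Pow(g, Rational(5, 2)))
Add(Function('n')(Mul(-3, -117)), 29306) = Add(Pow(Mul(-3, -117), Rational(5, 2)), 29306) = Add(Pow(351, Rational(5, 2)), 29306) = Add(Mul(369603, Pow(39, Rational(1, 2))), 29306) = Add(29306, Mul(369603, Pow(39, Rational(1, 2))))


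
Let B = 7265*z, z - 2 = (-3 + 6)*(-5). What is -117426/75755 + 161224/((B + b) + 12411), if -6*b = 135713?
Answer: -147014926362/47567852335 ≈ -3.0906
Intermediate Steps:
b = -135713/6 (b = -1/6*135713 = -135713/6 ≈ -22619.)
z = -13 (z = 2 + (-3 + 6)*(-5) = 2 + 3*(-5) = 2 - 15 = -13)
B = -94445 (B = 7265*(-13) = -94445)
-117426/75755 + 161224/((B + b) + 12411) = -117426/75755 + 161224/((-94445 - 135713/6) + 12411) = -117426*1/75755 + 161224/(-702383/6 + 12411) = -117426/75755 + 161224/(-627917/6) = -117426/75755 + 161224*(-6/627917) = -117426/75755 - 967344/627917 = -147014926362/47567852335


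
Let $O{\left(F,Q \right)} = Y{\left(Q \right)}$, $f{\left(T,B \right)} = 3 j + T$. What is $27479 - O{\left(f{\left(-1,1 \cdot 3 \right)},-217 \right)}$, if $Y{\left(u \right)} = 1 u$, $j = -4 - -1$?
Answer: $27696$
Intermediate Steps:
$j = -3$ ($j = -4 + 1 = -3$)
$f{\left(T,B \right)} = -9 + T$ ($f{\left(T,B \right)} = 3 \left(-3\right) + T = -9 + T$)
$Y{\left(u \right)} = u$
$O{\left(F,Q \right)} = Q$
$27479 - O{\left(f{\left(-1,1 \cdot 3 \right)},-217 \right)} = 27479 - -217 = 27479 + 217 = 27696$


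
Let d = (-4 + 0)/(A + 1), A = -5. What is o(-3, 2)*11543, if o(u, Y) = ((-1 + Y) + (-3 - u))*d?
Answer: 11543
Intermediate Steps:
d = 1 (d = (-4 + 0)/(-5 + 1) = -4/(-4) = -4*(-1/4) = 1)
o(u, Y) = -4 + Y - u (o(u, Y) = ((-1 + Y) + (-3 - u))*1 = (-4 + Y - u)*1 = -4 + Y - u)
o(-3, 2)*11543 = (-4 + 2 - 1*(-3))*11543 = (-4 + 2 + 3)*11543 = 1*11543 = 11543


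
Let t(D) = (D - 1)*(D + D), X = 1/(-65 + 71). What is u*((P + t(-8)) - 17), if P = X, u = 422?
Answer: 160993/3 ≈ 53664.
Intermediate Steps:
X = ⅙ (X = 1/6 = ⅙ ≈ 0.16667)
P = ⅙ ≈ 0.16667
t(D) = 2*D*(-1 + D) (t(D) = (-1 + D)*(2*D) = 2*D*(-1 + D))
u*((P + t(-8)) - 17) = 422*((⅙ + 2*(-8)*(-1 - 8)) - 17) = 422*((⅙ + 2*(-8)*(-9)) - 17) = 422*((⅙ + 144) - 17) = 422*(865/6 - 17) = 422*(763/6) = 160993/3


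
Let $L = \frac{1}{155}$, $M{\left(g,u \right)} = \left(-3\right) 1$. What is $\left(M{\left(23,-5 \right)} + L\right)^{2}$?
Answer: $\frac{215296}{24025} \approx 8.9613$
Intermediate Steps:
$M{\left(g,u \right)} = -3$
$L = \frac{1}{155} \approx 0.0064516$
$\left(M{\left(23,-5 \right)} + L\right)^{2} = \left(-3 + \frac{1}{155}\right)^{2} = \left(- \frac{464}{155}\right)^{2} = \frac{215296}{24025}$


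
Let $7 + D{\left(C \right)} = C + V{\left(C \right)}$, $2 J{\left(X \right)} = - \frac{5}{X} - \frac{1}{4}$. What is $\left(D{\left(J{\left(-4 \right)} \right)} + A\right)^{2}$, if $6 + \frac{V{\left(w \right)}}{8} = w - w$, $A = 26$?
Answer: $\frac{3249}{4} \approx 812.25$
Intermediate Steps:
$J{\left(X \right)} = - \frac{1}{8} - \frac{5}{2 X}$ ($J{\left(X \right)} = \frac{- \frac{5}{X} - \frac{1}{4}}{2} = \frac{- \frac{1}{4} - \frac{5}{X}}{2} = - \frac{1}{8} - \frac{5}{2 X}$)
$V{\left(w \right)} = -48$ ($V{\left(w \right)} = -48 + 8 \left(w - w\right) = -48 + 8 \cdot 0 = -48 + 0 = -48$)
$D{\left(C \right)} = -55 + C$ ($D{\left(C \right)} = -7 + \left(C - 48\right) = -7 + \left(-48 + C\right) = -55 + C$)
$\left(D{\left(J{\left(-4 \right)} \right)} + A\right)^{2} = \left(\left(-55 + \frac{-20 - -4}{8 \left(-4\right)}\right) + 26\right)^{2} = \left(\left(-55 + \frac{1}{8} \left(- \frac{1}{4}\right) \left(-20 + 4\right)\right) + 26\right)^{2} = \left(\left(-55 + \frac{1}{8} \left(- \frac{1}{4}\right) \left(-16\right)\right) + 26\right)^{2} = \left(\left(-55 + \frac{1}{2}\right) + 26\right)^{2} = \left(- \frac{109}{2} + 26\right)^{2} = \left(- \frac{57}{2}\right)^{2} = \frac{3249}{4}$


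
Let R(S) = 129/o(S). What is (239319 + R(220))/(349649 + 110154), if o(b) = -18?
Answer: 1435871/2758818 ≈ 0.52047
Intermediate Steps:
R(S) = -43/6 (R(S) = 129/(-18) = 129*(-1/18) = -43/6)
(239319 + R(220))/(349649 + 110154) = (239319 - 43/6)/(349649 + 110154) = (1435871/6)/459803 = (1435871/6)*(1/459803) = 1435871/2758818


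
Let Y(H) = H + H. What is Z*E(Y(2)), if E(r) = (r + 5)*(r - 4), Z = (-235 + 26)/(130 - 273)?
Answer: 0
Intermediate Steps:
Y(H) = 2*H
Z = 19/13 (Z = -209/(-143) = -209*(-1/143) = 19/13 ≈ 1.4615)
E(r) = (-4 + r)*(5 + r) (E(r) = (5 + r)*(-4 + r) = (-4 + r)*(5 + r))
Z*E(Y(2)) = 19*(-20 + 2*2 + (2*2)²)/13 = 19*(-20 + 4 + 4²)/13 = 19*(-20 + 4 + 16)/13 = (19/13)*0 = 0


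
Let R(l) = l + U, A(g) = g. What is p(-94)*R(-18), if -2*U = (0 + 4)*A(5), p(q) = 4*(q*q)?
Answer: -989632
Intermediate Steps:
p(q) = 4*q**2
U = -10 (U = -(0 + 4)*5/2 = -2*5 = -1/2*20 = -10)
R(l) = -10 + l (R(l) = l - 10 = -10 + l)
p(-94)*R(-18) = (4*(-94)**2)*(-10 - 18) = (4*8836)*(-28) = 35344*(-28) = -989632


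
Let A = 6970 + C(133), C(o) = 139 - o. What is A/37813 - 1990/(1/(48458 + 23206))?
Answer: -5392563348704/37813 ≈ -1.4261e+8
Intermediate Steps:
A = 6976 (A = 6970 + (139 - 1*133) = 6970 + (139 - 133) = 6970 + 6 = 6976)
A/37813 - 1990/(1/(48458 + 23206)) = 6976/37813 - 1990/(1/(48458 + 23206)) = 6976*(1/37813) - 1990/(1/71664) = 6976/37813 - 1990/1/71664 = 6976/37813 - 1990*71664 = 6976/37813 - 142611360 = -5392563348704/37813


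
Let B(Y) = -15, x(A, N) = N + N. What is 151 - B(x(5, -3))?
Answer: 166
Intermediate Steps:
x(A, N) = 2*N
151 - B(x(5, -3)) = 151 - 1*(-15) = 151 + 15 = 166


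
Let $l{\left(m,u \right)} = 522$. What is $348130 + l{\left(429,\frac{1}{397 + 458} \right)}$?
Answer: $348652$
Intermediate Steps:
$348130 + l{\left(429,\frac{1}{397 + 458} \right)} = 348130 + 522 = 348652$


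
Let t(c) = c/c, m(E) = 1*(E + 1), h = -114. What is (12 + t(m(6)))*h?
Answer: -1482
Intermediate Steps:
m(E) = 1 + E (m(E) = 1*(1 + E) = 1 + E)
t(c) = 1
(12 + t(m(6)))*h = (12 + 1)*(-114) = 13*(-114) = -1482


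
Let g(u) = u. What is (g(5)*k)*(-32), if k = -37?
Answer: 5920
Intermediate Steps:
(g(5)*k)*(-32) = (5*(-37))*(-32) = -185*(-32) = 5920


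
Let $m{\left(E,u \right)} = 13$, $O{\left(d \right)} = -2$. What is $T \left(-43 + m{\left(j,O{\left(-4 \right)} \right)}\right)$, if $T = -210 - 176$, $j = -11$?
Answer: $11580$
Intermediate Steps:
$T = -386$ ($T = -210 - 176 = -386$)
$T \left(-43 + m{\left(j,O{\left(-4 \right)} \right)}\right) = - 386 \left(-43 + 13\right) = \left(-386\right) \left(-30\right) = 11580$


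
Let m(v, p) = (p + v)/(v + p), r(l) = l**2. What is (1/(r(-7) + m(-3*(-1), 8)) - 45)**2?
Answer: 5058001/2500 ≈ 2023.2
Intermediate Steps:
m(v, p) = 1 (m(v, p) = (p + v)/(p + v) = 1)
(1/(r(-7) + m(-3*(-1), 8)) - 45)**2 = (1/((-7)**2 + 1) - 45)**2 = (1/(49 + 1) - 45)**2 = (1/50 - 45)**2 = (-2249/50)**2 = 5058001/2500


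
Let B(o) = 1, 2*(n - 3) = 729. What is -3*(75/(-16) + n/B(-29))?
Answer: -17415/16 ≈ -1088.4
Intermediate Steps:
n = 735/2 (n = 3 + (1/2)*729 = 3 + 729/2 = 735/2 ≈ 367.50)
-3*(75/(-16) + n/B(-29)) = -3*(75/(-16) + (735/2)/1) = -3*(75*(-1/16) + (735/2)*1) = -3*(-75/16 + 735/2) = -3*5805/16 = -17415/16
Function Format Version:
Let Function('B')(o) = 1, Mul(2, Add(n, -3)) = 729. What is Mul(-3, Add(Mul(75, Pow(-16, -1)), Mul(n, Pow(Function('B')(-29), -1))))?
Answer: Rational(-17415, 16) ≈ -1088.4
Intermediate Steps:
n = Rational(735, 2) (n = Add(3, Mul(Rational(1, 2), 729)) = Add(3, Rational(729, 2)) = Rational(735, 2) ≈ 367.50)
Mul(-3, Add(Mul(75, Pow(-16, -1)), Mul(n, Pow(Function('B')(-29), -1)))) = Mul(-3, Add(Mul(75, Pow(-16, -1)), Mul(Rational(735, 2), Pow(1, -1)))) = Mul(-3, Add(Mul(75, Rational(-1, 16)), Mul(Rational(735, 2), 1))) = Mul(-3, Add(Rational(-75, 16), Rational(735, 2))) = Mul(-3, Rational(5805, 16)) = Rational(-17415, 16)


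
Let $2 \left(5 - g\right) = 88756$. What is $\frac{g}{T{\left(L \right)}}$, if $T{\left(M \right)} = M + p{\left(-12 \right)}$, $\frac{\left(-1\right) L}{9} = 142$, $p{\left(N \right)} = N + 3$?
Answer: $\frac{14791}{429} \approx 34.478$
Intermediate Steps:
$g = -44373$ ($g = 5 - 44378 = -44373$)
$p{\left(N \right)} = 3 + N$
$L = -1278$ ($L = \left(-9\right) 142 = -1278$)
$T{\left(M \right)} = -9 + M$ ($T{\left(M \right)} = M + \left(3 - 12\right) = M - 9 = -9 + M$)
$\frac{g}{T{\left(L \right)}} = - \frac{44373}{-9 - 1278} = - \frac{44373}{-1287} = \left(-44373\right) \left(- \frac{1}{1287}\right) = \frac{14791}{429}$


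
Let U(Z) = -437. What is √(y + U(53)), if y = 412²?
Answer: √169307 ≈ 411.47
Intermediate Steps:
y = 169744
√(y + U(53)) = √(169744 - 437) = √169307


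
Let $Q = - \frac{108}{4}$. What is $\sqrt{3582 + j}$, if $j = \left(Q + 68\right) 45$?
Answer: $9 \sqrt{67} \approx 73.668$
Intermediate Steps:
$Q = -27$ ($Q = \left(-108\right) \frac{1}{4} = -27$)
$j = 1845$ ($j = \left(-27 + 68\right) 45 = 41 \cdot 45 = 1845$)
$\sqrt{3582 + j} = \sqrt{3582 + 1845} = \sqrt{5427} = 9 \sqrt{67}$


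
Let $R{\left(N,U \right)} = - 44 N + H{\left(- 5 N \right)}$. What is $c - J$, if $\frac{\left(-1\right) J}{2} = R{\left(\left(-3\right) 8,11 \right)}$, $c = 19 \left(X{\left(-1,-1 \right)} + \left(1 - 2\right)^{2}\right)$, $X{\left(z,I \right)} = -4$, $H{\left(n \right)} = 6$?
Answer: $2067$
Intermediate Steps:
$c = -57$ ($c = 19 \left(-4 + \left(1 - 2\right)^{2}\right) = 19 \left(-4 + \left(-1\right)^{2}\right) = 19 \left(-4 + 1\right) = 19 \left(-3\right) = -57$)
$R{\left(N,U \right)} = 6 - 44 N$ ($R{\left(N,U \right)} = - 44 N + 6 = 6 - 44 N$)
$J = -2124$ ($J = - 2 \left(6 - 44 \left(\left(-3\right) 8\right)\right) = - 2 \left(6 - -1056\right) = - 2 \left(6 + 1056\right) = \left(-2\right) 1062 = -2124$)
$c - J = -57 - -2124 = -57 + 2124 = 2067$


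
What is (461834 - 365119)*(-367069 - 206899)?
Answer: -55511315120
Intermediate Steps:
(461834 - 365119)*(-367069 - 206899) = 96715*(-573968) = -55511315120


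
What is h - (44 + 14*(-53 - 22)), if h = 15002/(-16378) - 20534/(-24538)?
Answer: 101065712740/100470841 ≈ 1005.9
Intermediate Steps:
h = -7953306/100470841 (h = 15002*(-1/16378) - 20534*(-1/24538) = -7501/8189 + 10267/12269 = -7953306/100470841 ≈ -0.079160)
h - (44 + 14*(-53 - 22)) = -7953306/100470841 - (44 + 14*(-53 - 22)) = -7953306/100470841 - (44 + 14*(-75)) = -7953306/100470841 - (44 - 1050) = -7953306/100470841 - 1*(-1006) = -7953306/100470841 + 1006 = 101065712740/100470841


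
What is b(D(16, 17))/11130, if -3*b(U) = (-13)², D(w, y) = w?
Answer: -169/33390 ≈ -0.0050614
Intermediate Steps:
b(U) = -169/3 (b(U) = -⅓*(-13)² = -⅓*169 = -169/3)
b(D(16, 17))/11130 = -169/3/11130 = -169/3*1/11130 = -169/33390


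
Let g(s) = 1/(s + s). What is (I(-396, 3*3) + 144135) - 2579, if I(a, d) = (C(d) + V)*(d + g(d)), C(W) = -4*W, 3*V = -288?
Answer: 421082/3 ≈ 1.4036e+5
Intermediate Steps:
V = -96 (V = (⅓)*(-288) = -96)
g(s) = 1/(2*s)
I(a, d) = (-96 - 4*d)*(d + 1/(2*d)) (I(a, d) = (-4*d - 96)*(d + 1/(2*d)) = (-96 - 4*d)*(d + 1/(2*d)))
(I(-396, 3*3) + 144135) - 2579 = ((-2 - 288*3 - 48/(3*3) - 4*(3*3)²) + 144135) - 2579 = ((-2 - 96*9 - 48/9 - 4*9²) + 144135) - 2579 = ((-2 - 864 - 48*⅑ - 4*81) + 144135) - 2579 = ((-2 - 864 - 16/3 - 324) + 144135) - 2579 = (-3586/3 + 144135) - 2579 = 428819/3 - 2579 = 421082/3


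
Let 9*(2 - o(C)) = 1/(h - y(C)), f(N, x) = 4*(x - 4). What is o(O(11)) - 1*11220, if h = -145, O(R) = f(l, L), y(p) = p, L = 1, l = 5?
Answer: -13427945/1197 ≈ -11218.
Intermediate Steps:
f(N, x) = -16 + 4*x (f(N, x) = 4*(-4 + x) = -16 + 4*x)
O(R) = -12 (O(R) = -16 + 4*1 = -16 + 4 = -12)
o(C) = 2 - 1/(9*(-145 - C))
o(O(11)) - 1*11220 = (2611 + 18*(-12))/(9*(145 - 12)) - 1*11220 = (1/9)*(2611 - 216)/133 - 11220 = (1/9)*(1/133)*2395 - 11220 = 2395/1197 - 11220 = -13427945/1197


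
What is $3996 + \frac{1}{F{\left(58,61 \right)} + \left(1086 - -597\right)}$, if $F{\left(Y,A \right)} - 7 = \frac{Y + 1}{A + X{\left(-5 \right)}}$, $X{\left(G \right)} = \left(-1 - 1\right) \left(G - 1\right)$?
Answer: $\frac{493222357}{123429} \approx 3996.0$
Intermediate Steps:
$X{\left(G \right)} = 2 - 2 G$ ($X{\left(G \right)} = - 2 \left(-1 + G\right) = 2 - 2 G$)
$F{\left(Y,A \right)} = 7 + \frac{1 + Y}{12 + A}$ ($F{\left(Y,A \right)} = 7 + \frac{Y + 1}{A + \left(2 - -10\right)} = 7 + \frac{1 + Y}{A + \left(2 + 10\right)} = 7 + \frac{1 + Y}{A + 12} = 7 + \frac{1 + Y}{12 + A}$)
$3996 + \frac{1}{F{\left(58,61 \right)} + \left(1086 - -597\right)} = 3996 + \frac{1}{\frac{85 + 58 + 7 \cdot 61}{12 + 61} + \left(1086 - -597\right)} = 3996 + \frac{1}{\frac{85 + 58 + 427}{73} + \left(1086 + 597\right)} = 3996 + \frac{1}{\frac{1}{73} \cdot 570 + 1683} = 3996 + \frac{1}{\frac{570}{73} + 1683} = 3996 + \frac{1}{\frac{123429}{73}} = 3996 + \frac{73}{123429} = \frac{493222357}{123429}$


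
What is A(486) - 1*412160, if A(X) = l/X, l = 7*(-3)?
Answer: -66769927/162 ≈ -4.1216e+5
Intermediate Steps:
l = -21
A(X) = -21/X
A(486) - 1*412160 = -21/486 - 1*412160 = -21*1/486 - 412160 = -7/162 - 412160 = -66769927/162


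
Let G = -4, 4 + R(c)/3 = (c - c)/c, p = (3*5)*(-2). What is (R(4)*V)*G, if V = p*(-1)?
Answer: 1440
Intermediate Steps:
p = -30 (p = 15*(-2) = -30)
R(c) = -12 (R(c) = -12 + 3*((c - c)/c) = -12 + 3*(0/c) = -12 + 3*0 = -12 + 0 = -12)
V = 30 (V = -30*(-1) = 30)
(R(4)*V)*G = -12*30*(-4) = -360*(-4) = 1440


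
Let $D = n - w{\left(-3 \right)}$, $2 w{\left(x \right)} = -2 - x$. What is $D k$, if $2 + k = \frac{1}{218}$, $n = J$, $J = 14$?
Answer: $- \frac{11745}{436} \approx -26.938$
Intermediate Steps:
$w{\left(x \right)} = -1 - \frac{x}{2}$ ($w{\left(x \right)} = \frac{-2 - x}{2} = -1 - \frac{x}{2}$)
$n = 14$
$k = - \frac{435}{218}$ ($k = -2 + \frac{1}{218} = - \frac{435}{218} \approx -1.9954$)
$D = \frac{27}{2}$ ($D = 14 - \left(-1 - - \frac{3}{2}\right) = 14 - \left(-1 + \frac{3}{2}\right) = 14 - \frac{1}{2} = \frac{27}{2} \approx 13.5$)
$D k = \frac{27}{2} \left(- \frac{435}{218}\right) = - \frac{11745}{436}$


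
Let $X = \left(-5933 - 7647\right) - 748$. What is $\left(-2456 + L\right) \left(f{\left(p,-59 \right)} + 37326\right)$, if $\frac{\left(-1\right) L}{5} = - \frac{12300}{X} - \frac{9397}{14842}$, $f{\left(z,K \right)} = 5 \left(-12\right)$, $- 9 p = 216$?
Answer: $- \frac{135224636905964}{1476779} \approx -9.1567 \cdot 10^{7}$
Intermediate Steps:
$p = -24$ ($p = \left(- \frac{1}{9}\right) 216 = -24$)
$f{\left(z,K \right)} = -60$
$X = -14328$ ($X = -13580 - 748 = -14328$)
$L = - \frac{4991290}{4430337}$ ($L = - 5 \left(- \frac{12300}{-14328} - \frac{9397}{14842}\right) = - 5 \left(\left(-12300\right) \left(- \frac{1}{14328}\right) - \frac{9397}{14842}\right) = - 5 \left(\frac{1025}{1194} - \frac{9397}{14842}\right) = \left(-5\right) \frac{998258}{4430337} = - \frac{4991290}{4430337} \approx -1.1266$)
$\left(-2456 + L\right) \left(f{\left(p,-59 \right)} + 37326\right) = \left(-2456 - \frac{4991290}{4430337}\right) \left(-60 + 37326\right) = \left(- \frac{10885898962}{4430337}\right) 37266 = - \frac{135224636905964}{1476779}$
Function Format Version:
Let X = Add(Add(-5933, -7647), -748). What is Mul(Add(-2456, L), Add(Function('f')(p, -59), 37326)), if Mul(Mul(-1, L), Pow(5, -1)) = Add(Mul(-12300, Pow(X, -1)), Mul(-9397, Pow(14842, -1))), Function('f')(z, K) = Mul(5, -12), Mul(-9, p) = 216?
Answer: Rational(-135224636905964, 1476779) ≈ -9.1567e+7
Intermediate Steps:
p = -24 (p = Mul(Rational(-1, 9), 216) = -24)
Function('f')(z, K) = -60
X = -14328 (X = Add(-13580, -748) = -14328)
L = Rational(-4991290, 4430337) (L = Mul(-5, Add(Mul(-12300, Pow(-14328, -1)), Mul(-9397, Pow(14842, -1)))) = Mul(-5, Add(Mul(-12300, Rational(-1, 14328)), Mul(-9397, Rational(1, 14842)))) = Mul(-5, Add(Rational(1025, 1194), Rational(-9397, 14842))) = Mul(-5, Rational(998258, 4430337)) = Rational(-4991290, 4430337) ≈ -1.1266)
Mul(Add(-2456, L), Add(Function('f')(p, -59), 37326)) = Mul(Add(-2456, Rational(-4991290, 4430337)), Add(-60, 37326)) = Mul(Rational(-10885898962, 4430337), 37266) = Rational(-135224636905964, 1476779)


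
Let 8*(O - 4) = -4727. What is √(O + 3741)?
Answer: √50466/4 ≈ 56.162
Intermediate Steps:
O = -4695/8 (O = 4 + (⅛)*(-4727) = 4 - 4727/8 = -4695/8 ≈ -586.88)
√(O + 3741) = √(-4695/8 + 3741) = √(25233/8) = √50466/4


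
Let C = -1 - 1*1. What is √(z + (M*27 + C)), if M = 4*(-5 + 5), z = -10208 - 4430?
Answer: 4*I*√915 ≈ 121.0*I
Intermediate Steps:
z = -14638
C = -2 (C = -1 - 1 = -2)
M = 0 (M = 4*0 = 0)
√(z + (M*27 + C)) = √(-14638 + (0*27 - 2)) = √(-14638 + (0 - 2)) = √(-14638 - 2) = √(-14640) = 4*I*√915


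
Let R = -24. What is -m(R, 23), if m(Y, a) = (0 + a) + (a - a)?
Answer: -23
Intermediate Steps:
m(Y, a) = a (m(Y, a) = a + 0 = a)
-m(R, 23) = -1*23 = -23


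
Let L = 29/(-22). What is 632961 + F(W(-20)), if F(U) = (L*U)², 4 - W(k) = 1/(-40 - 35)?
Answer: 1723312517941/2722500 ≈ 6.3299e+5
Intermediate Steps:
L = -29/22 (L = 29*(-1/22) = -29/22 ≈ -1.3182)
W(k) = 301/75 (W(k) = 4 - 1/(-40 - 35) = 4 - 1/(-75) = 4 - 1*(-1/75) = 4 + 1/75 = 301/75)
F(U) = 841*U²/484 (F(U) = (-29*U/22)² = 841*U²/484)
632961 + F(W(-20)) = 632961 + 841*(301/75)²/484 = 632961 + (841/484)*(90601/5625) = 632961 + 76195441/2722500 = 1723312517941/2722500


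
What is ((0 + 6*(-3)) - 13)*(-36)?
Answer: 1116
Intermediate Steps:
((0 + 6*(-3)) - 13)*(-36) = ((0 - 18) - 13)*(-36) = (-18 - 13)*(-36) = -31*(-36) = 1116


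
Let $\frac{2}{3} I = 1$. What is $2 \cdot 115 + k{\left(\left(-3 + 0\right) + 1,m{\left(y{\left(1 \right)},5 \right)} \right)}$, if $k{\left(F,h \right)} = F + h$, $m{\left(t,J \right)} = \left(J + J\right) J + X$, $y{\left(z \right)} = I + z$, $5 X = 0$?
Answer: $278$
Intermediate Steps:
$I = \frac{3}{2}$ ($I = \frac{3}{2} \cdot 1 = \frac{3}{2} \approx 1.5$)
$X = 0$ ($X = \frac{1}{5} \cdot 0 = 0$)
$y{\left(z \right)} = \frac{3}{2} + z$
$m{\left(t,J \right)} = 2 J^{2}$ ($m{\left(t,J \right)} = \left(J + J\right) J + 0 = 2 J J + 0 = 2 J^{2} + 0 = 2 J^{2}$)
$2 \cdot 115 + k{\left(\left(-3 + 0\right) + 1,m{\left(y{\left(1 \right)},5 \right)} \right)} = 2 \cdot 115 + \left(\left(\left(-3 + 0\right) + 1\right) + 2 \cdot 5^{2}\right) = 230 + \left(\left(-3 + 1\right) + 2 \cdot 25\right) = 230 + \left(-2 + 50\right) = 230 + 48 = 278$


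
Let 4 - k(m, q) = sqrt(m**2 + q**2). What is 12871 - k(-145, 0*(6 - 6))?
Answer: 13012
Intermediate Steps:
k(m, q) = 4 - sqrt(m**2 + q**2)
12871 - k(-145, 0*(6 - 6)) = 12871 - (4 - sqrt((-145)**2 + (0*(6 - 6))**2)) = 12871 - (4 - sqrt(21025 + (0*0)**2)) = 12871 - (4 - sqrt(21025 + 0**2)) = 12871 - (4 - sqrt(21025 + 0)) = 12871 - (4 - sqrt(21025)) = 12871 - (4 - 1*145) = 12871 - (4 - 145) = 12871 - 1*(-141) = 12871 + 141 = 13012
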